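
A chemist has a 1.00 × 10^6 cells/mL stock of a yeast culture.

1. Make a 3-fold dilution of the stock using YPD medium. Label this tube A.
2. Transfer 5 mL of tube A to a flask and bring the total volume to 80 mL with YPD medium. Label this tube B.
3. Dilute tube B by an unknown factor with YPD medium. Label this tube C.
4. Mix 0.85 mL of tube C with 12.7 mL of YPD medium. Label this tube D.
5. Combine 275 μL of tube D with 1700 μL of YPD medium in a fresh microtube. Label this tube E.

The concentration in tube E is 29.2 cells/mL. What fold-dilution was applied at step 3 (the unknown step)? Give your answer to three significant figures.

Step 1: 3-fold → factor 3
Step 2: 5 mL brought to 80 mL → factor 80/5 = 16
Step 3: unknown factor x
Step 4: 0.85 mL + 12.7 mL = 13.55 mL total → factor 13.55/0.85 = 15.941
Step 5: 275 μL + 1700 μL = 1975 μL total → factor 1975/275 = 7.1818
Product of known-step factors = 5495.4
Overall factor = 1.00 × 10^6 cells/mL / (29.2 cells/mL) = 34247
x = 34247 / 5495.4 = 6.23

6.23-fold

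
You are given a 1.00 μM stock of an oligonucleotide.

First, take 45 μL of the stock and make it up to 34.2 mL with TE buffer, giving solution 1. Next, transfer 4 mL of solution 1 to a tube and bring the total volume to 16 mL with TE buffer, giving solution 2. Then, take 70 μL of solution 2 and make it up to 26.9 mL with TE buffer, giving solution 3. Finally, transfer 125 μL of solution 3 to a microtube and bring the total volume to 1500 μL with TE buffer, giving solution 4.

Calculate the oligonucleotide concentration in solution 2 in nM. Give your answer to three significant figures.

0.329 nM

Step 1: 45 μL brought to 34.2 mL → factor 34200/45 = 760
Step 2: 4 mL brought to 16 mL → factor 16/4 = 4
Dilution factor through solution 2 = 760 × 4 = 3040
[solution 2] = 1.00 μM / 3040 = 0.0003289 μM = 0.329 nM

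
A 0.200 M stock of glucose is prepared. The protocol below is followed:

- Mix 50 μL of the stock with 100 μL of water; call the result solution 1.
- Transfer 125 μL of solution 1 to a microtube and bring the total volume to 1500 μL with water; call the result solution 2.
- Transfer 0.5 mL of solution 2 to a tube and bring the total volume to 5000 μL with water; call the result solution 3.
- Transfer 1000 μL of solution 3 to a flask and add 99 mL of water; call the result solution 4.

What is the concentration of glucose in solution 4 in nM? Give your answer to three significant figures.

Step 1: 50 μL + 100 μL = 150 μL total → factor 150/50 = 3
Step 2: 125 μL brought to 1500 μL → factor 1500/125 = 12
Step 3: 0.5 mL brought to 5000 μL → factor 5/0.5 = 10
Step 4: 1000 μL + 99 mL = 1 × 10^5 μL total → factor 1 × 10^5/1000 = 100
Overall dilution factor = 3 × 12 × 10 × 100 = 36000
Final = 0.200 M / 36000 = 5.556 × 10^-6 M = 5.56 × 10^3 nM

5.56 × 10^3 nM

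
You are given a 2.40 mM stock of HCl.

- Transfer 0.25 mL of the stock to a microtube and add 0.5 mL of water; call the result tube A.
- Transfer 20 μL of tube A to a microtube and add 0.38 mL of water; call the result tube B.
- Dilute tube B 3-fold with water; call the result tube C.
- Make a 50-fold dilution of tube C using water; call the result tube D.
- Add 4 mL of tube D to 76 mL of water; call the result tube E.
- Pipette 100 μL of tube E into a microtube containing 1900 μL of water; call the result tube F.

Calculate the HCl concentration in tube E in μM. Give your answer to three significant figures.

Step 1: 0.25 mL + 0.5 mL = 0.75 mL total → factor 0.75/0.25 = 3
Step 2: 20 μL + 0.38 mL = 400 μL total → factor 400/20 = 20
Step 3: 3-fold → factor 3
Step 4: 50-fold → factor 50
Step 5: 4 mL + 76 mL = 80 mL total → factor 80/4 = 20
Dilution factor through tube E = 3 × 20 × 3 × 50 × 20 = 1.8 × 10^5
[tube E] = 2.40 mM / 1.8 × 10^5 = 1.333 × 10^-5 mM = 0.0133 μM

0.0133 μM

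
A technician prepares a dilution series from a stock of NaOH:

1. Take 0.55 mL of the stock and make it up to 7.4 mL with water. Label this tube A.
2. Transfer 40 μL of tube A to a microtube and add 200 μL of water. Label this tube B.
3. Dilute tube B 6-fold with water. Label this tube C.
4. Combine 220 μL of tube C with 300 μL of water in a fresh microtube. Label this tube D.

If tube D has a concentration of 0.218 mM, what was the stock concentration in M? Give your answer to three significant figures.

Step 1: 0.55 mL brought to 7.4 mL → factor 7.4/0.55 = 13.455
Step 2: 40 μL + 200 μL = 240 μL total → factor 240/40 = 6
Step 3: 6-fold → factor 6
Step 4: 220 μL + 300 μL = 520 μL total → factor 520/220 = 2.3636
Overall dilution factor = 13.455 × 6 × 6 × 2.3636 = 1144.9
Stock = 0.218 mM × 1144.9 = 249.6 mM = 0.250 M

0.250 M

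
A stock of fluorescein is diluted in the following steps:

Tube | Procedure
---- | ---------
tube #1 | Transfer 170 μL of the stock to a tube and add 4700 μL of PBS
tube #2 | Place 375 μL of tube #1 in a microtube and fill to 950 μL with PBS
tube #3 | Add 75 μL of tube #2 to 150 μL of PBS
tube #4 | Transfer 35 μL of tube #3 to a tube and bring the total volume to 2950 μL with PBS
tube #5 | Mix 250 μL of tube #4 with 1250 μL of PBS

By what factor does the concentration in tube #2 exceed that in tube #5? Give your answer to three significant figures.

1.52 × 10^3

Step 1: 170 μL + 4700 μL = 4870 μL total → factor 4870/170 = 28.647
Step 2: 375 μL brought to 950 μL → factor 950/375 = 2.5333
Step 3: 75 μL + 150 μL = 225 μL total → factor 225/75 = 3
Step 4: 35 μL brought to 2950 μL → factor 2950/35 = 84.286
Step 5: 250 μL + 1250 μL = 1500 μL total → factor 1500/250 = 6
Dilution factor to tube #2 = 72.573; to tube #5 = 1.101 × 10^5
[tube #2]/[tube #5] = (factor to tube #5)/(factor to tube #2) = 1.101 × 10^5/72.573 = 1.52 × 10^3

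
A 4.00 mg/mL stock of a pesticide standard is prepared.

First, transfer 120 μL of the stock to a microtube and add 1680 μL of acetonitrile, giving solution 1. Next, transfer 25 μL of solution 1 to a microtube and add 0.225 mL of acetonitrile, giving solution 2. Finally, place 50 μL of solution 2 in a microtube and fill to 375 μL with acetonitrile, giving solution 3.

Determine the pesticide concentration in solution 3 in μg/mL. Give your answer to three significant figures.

Step 1: 120 μL + 1680 μL = 1800 μL total → factor 1800/120 = 15
Step 2: 25 μL + 0.225 mL = 250 μL total → factor 250/25 = 10
Step 3: 50 μL brought to 375 μL → factor 375/50 = 7.5
Overall dilution factor = 15 × 10 × 7.5 = 1125
Final = 4.00 mg/mL / 1125 = 0.003556 mg/mL = 3.56 μg/mL

3.56 μg/mL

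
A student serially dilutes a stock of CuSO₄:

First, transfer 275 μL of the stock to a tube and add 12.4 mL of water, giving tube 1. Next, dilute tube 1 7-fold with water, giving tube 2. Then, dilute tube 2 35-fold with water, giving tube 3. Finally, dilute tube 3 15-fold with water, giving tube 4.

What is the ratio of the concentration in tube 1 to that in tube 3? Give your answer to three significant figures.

Step 1: 275 μL + 12.4 mL = 12675 μL total → factor 12675/275 = 46.091
Step 2: 7-fold → factor 7
Step 3: 35-fold → factor 35
Dilution factor to tube 1 = 46.091; to tube 3 = 11292
[tube 1]/[tube 3] = (factor to tube 3)/(factor to tube 1) = 11292/46.091 = 245

245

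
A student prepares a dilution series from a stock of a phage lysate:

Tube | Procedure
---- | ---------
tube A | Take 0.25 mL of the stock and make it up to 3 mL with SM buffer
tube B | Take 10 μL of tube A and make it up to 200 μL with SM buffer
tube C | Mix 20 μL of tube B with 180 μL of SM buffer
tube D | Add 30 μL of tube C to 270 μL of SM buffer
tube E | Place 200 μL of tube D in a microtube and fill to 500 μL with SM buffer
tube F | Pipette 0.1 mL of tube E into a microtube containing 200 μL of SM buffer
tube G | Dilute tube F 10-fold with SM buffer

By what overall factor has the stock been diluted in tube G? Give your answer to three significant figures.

1.80 × 10^6

Step 1: 0.25 mL brought to 3 mL → factor 3/0.25 = 12
Step 2: 10 μL brought to 200 μL → factor 200/10 = 20
Step 3: 20 μL + 180 μL = 200 μL total → factor 200/20 = 10
Step 4: 30 μL + 270 μL = 300 μL total → factor 300/30 = 10
Step 5: 200 μL brought to 500 μL → factor 500/200 = 2.5
Step 6: 0.1 mL + 200 μL = 0.3 mL total → factor 0.3/0.1 = 3
Step 7: 10-fold → factor 10
Overall dilution factor = 12 × 20 × 10 × 10 × 2.5 × 3 × 10 = 1.8 × 10^6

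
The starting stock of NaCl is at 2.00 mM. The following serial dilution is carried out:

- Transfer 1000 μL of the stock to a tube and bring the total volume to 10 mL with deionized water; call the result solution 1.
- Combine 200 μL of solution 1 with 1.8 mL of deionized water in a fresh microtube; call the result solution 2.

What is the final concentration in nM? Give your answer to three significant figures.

2.00 × 10^4 nM

Step 1: 1000 μL brought to 10 mL → factor 10000/1000 = 10
Step 2: 200 μL + 1.8 mL = 2000 μL total → factor 2000/200 = 10
Overall dilution factor = 10 × 10 = 100
Final = 2.00 mM / 100 = 0.02000 mM = 2.00 × 10^4 nM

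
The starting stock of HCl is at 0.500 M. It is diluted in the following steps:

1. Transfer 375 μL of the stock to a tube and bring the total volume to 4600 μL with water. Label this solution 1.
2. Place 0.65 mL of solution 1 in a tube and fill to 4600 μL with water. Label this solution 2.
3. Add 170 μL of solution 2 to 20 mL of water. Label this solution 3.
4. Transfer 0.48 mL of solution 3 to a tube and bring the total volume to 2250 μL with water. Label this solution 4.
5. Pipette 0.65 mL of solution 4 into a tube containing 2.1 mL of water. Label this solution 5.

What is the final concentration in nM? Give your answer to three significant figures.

2.45 × 10^3 nM

Step 1: 375 μL brought to 4600 μL → factor 4600/375 = 12.267
Step 2: 0.65 mL brought to 4600 μL → factor 4.6/0.65 = 7.0769
Step 3: 170 μL + 20 mL = 20170 μL total → factor 20170/170 = 118.65
Step 4: 0.48 mL brought to 2250 μL → factor 2.25/0.48 = 4.6875
Step 5: 0.65 mL + 2.1 mL = 2.75 mL total → factor 2.75/0.65 = 4.2308
Overall dilution factor = 12.267 × 7.0769 × 118.65 × 4.6875 × 4.2308 = 2.0426 × 10^5
Final = 0.500 M / 2.0426 × 10^5 = 2.448 × 10^-6 M = 2.45 × 10^3 nM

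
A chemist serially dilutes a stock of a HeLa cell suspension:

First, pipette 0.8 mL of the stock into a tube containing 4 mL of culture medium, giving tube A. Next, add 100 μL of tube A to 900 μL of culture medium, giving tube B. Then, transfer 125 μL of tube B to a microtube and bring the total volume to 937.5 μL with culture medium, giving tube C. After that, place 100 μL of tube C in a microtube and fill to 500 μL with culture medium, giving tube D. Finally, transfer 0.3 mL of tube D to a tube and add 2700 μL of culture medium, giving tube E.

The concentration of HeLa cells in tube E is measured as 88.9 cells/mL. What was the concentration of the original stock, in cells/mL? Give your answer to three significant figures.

Step 1: 0.8 mL + 4 mL = 4.8 mL total → factor 4.8/0.8 = 6
Step 2: 100 μL + 900 μL = 1000 μL total → factor 1000/100 = 10
Step 3: 125 μL brought to 937.5 μL → factor 937.5/125 = 7.5
Step 4: 100 μL brought to 500 μL → factor 500/100 = 5
Step 5: 0.3 mL + 2700 μL = 3 mL total → factor 3/0.3 = 10
Overall dilution factor = 6 × 10 × 7.5 × 5 × 10 = 22500
Stock = 88.9 cells/mL × 22500 = 2.00 × 10^6 cells/mL

2.00 × 10^6 cells/mL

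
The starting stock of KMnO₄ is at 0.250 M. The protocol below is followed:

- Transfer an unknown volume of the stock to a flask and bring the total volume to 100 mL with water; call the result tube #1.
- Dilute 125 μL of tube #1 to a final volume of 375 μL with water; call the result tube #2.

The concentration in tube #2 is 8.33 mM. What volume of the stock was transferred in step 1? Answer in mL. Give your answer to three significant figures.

Step 1: v brought to 100 mL → factor = 100 mL/v
Step 2: 125 μL brought to 375 μL → factor 375/125 = 3
Product of known-step factors = 3
Overall factor = 0.250 M / (8.33 mM) = 30.012
Step-1 factor = 30.012 / 3 = 10.004
v = 100 mL / 10.004 = 10.0 mL

10.0 mL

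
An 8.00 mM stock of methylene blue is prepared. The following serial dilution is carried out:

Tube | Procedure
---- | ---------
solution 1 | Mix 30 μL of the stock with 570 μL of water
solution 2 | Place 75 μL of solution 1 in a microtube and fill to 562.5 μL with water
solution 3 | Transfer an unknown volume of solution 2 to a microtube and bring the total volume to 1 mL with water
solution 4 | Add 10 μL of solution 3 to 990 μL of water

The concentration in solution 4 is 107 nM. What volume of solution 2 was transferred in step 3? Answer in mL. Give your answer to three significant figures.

0.201 mL

Step 1: 30 μL + 570 μL = 600 μL total → factor 600/30 = 20
Step 2: 75 μL brought to 562.5 μL → factor 562.5/75 = 7.5
Step 3: v brought to 1 mL → factor = 1 mL/v
Step 4: 10 μL + 990 μL = 1000 μL total → factor 1000/10 = 100
Product of known-step factors = 15000
Overall factor = 8.00 mM / (107 nM) = 74766
Step-3 factor = 74766 / 15000 = 4.9844
v = 1 mL / 4.9844 = 0.201 mL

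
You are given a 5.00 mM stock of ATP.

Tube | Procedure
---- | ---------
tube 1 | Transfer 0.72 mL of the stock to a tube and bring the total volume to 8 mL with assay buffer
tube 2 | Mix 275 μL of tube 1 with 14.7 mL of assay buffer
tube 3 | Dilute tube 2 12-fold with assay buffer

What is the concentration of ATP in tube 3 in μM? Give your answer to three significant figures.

Step 1: 0.72 mL brought to 8 mL → factor 8/0.72 = 11.111
Step 2: 275 μL + 14.7 mL = 14975 μL total → factor 14975/275 = 54.455
Step 3: 12-fold → factor 12
Overall dilution factor = 11.111 × 54.455 × 12 = 7260.6
Final = 5.00 mM / 7260.6 = 0.0006886 mM = 0.689 μM

0.689 μM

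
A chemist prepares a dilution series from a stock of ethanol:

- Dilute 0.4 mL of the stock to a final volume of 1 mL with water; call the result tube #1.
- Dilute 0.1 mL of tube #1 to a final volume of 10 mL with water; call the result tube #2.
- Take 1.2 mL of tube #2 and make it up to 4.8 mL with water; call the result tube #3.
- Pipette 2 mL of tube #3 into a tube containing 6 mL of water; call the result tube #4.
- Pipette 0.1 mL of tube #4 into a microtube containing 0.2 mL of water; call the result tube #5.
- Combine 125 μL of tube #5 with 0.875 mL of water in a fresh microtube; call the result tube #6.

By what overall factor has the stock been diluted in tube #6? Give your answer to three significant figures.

9.60 × 10^4

Step 1: 0.4 mL brought to 1 mL → factor 1/0.4 = 2.5
Step 2: 0.1 mL brought to 10 mL → factor 10/0.1 = 100
Step 3: 1.2 mL brought to 4.8 mL → factor 4.8/1.2 = 4
Step 4: 2 mL + 6 mL = 8 mL total → factor 8/2 = 4
Step 5: 0.1 mL + 0.2 mL = 0.3 mL total → factor 0.3/0.1 = 3
Step 6: 125 μL + 0.875 mL = 1000 μL total → factor 1000/125 = 8
Overall dilution factor = 2.5 × 100 × 4 × 4 × 3 × 8 = 96000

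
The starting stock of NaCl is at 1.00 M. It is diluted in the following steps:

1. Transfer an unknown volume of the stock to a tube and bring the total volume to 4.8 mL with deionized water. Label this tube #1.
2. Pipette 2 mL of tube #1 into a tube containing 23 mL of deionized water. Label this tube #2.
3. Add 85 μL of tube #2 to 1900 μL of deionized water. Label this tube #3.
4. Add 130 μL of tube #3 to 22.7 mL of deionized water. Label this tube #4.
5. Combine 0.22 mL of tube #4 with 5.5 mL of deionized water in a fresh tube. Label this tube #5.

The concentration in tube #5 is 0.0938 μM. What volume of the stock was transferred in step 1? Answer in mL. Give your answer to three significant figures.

0.600 mL

Step 1: v brought to 4.8 mL → factor = 4.8 mL/v
Step 2: 2 mL + 23 mL = 25 mL total → factor 25/2 = 12.5
Step 3: 85 μL + 1900 μL = 1985 μL total → factor 1985/85 = 23.353
Step 4: 130 μL + 22.7 mL = 22830 μL total → factor 22830/130 = 175.62
Step 5: 0.22 mL + 5.5 mL = 5.72 mL total → factor 5.72/0.22 = 26
Product of known-step factors = 1.3329 × 10^6
Overall factor = 1.00 M / (0.0938 μM) = 1.0661 × 10^7
Step-1 factor = 1.0661 × 10^7 / 1.3329 × 10^6 = 7.9985
v = 4.8 mL / 7.9985 = 0.600 mL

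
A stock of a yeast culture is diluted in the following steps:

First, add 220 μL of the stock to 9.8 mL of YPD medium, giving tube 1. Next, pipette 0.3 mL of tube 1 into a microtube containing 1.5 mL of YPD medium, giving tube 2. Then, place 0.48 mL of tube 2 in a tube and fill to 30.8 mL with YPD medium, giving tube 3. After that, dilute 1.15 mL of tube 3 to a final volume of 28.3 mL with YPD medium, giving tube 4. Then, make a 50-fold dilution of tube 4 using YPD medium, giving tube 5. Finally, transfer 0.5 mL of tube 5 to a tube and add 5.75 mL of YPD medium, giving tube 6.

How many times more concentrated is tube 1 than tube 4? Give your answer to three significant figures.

Step 1: 220 μL + 9.8 mL = 10020 μL total → factor 10020/220 = 45.545
Step 2: 0.3 mL + 1.5 mL = 1.8 mL total → factor 1.8/0.3 = 6
Step 3: 0.48 mL brought to 30.8 mL → factor 30.8/0.48 = 64.167
Step 4: 1.15 mL brought to 28.3 mL → factor 28.3/1.15 = 24.609
Dilution factor to tube 1 = 45.545; to tube 4 = 4.3151 × 10^5
[tube 1]/[tube 4] = (factor to tube 4)/(factor to tube 1) = 4.3151 × 10^5/45.545 = 9.47 × 10^3

9.47 × 10^3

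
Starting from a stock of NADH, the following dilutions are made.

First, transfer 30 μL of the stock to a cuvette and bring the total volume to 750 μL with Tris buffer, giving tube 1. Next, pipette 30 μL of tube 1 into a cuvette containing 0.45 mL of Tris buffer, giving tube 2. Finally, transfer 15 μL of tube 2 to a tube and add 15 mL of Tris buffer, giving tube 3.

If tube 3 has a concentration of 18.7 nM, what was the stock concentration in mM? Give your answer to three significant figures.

Step 1: 30 μL brought to 750 μL → factor 750/30 = 25
Step 2: 30 μL + 0.45 mL = 480 μL total → factor 480/30 = 16
Step 3: 15 μL + 15 mL = 15015 μL total → factor 15015/15 = 1001
Overall dilution factor = 25 × 16 × 1001 = 4.004 × 10^5
Stock = 18.7 nM × 4.004 × 10^5 = 7.487 × 10^6 nM = 7.49 mM

7.49 mM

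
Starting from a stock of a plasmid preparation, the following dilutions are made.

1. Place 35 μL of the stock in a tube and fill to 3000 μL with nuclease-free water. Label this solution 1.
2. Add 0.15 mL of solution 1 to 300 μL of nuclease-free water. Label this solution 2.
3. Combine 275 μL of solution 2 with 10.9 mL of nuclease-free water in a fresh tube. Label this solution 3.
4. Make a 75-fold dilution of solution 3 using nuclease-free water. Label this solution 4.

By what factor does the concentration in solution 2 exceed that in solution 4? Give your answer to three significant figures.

Step 1: 35 μL brought to 3000 μL → factor 3000/35 = 85.714
Step 2: 0.15 mL + 300 μL = 0.45 mL total → factor 0.45/0.15 = 3
Step 3: 275 μL + 10.9 mL = 11175 μL total → factor 11175/275 = 40.636
Step 4: 75-fold → factor 75
Dilution factor to solution 2 = 257.14; to solution 4 = 7.837 × 10^5
[solution 2]/[solution 4] = (factor to solution 4)/(factor to solution 2) = 7.837 × 10^5/257.14 = 3.05 × 10^3

3.05 × 10^3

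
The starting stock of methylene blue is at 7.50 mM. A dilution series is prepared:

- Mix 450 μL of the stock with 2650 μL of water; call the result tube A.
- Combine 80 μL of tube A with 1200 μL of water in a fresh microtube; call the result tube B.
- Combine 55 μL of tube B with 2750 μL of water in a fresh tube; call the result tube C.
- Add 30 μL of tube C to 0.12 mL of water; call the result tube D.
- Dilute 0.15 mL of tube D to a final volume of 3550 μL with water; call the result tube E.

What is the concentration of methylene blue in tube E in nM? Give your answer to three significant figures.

11.3 nM

Step 1: 450 μL + 2650 μL = 3100 μL total → factor 3100/450 = 6.8889
Step 2: 80 μL + 1200 μL = 1280 μL total → factor 1280/80 = 16
Step 3: 55 μL + 2750 μL = 2805 μL total → factor 2805/55 = 51
Step 4: 30 μL + 0.12 mL = 150 μL total → factor 150/30 = 5
Step 5: 0.15 mL brought to 3550 μL → factor 3.55/0.15 = 23.667
Dilution factor through tube E = 6.8889 × 16 × 51 × 5 × 23.667 = 6.6519 × 10^5
[tube E] = 7.50 mM / 6.6519 × 10^5 = 1.127 × 10^-5 mM = 11.3 nM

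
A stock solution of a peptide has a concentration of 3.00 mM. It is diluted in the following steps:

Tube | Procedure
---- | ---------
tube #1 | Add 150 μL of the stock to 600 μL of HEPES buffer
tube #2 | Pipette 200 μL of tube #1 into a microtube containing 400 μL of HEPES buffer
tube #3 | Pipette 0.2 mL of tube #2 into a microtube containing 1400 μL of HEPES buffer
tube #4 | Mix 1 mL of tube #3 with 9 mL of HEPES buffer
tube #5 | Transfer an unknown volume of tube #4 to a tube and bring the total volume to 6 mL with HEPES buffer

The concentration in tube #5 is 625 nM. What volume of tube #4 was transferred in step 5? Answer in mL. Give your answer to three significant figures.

1.50 mL

Step 1: 150 μL + 600 μL = 750 μL total → factor 750/150 = 5
Step 2: 200 μL + 400 μL = 600 μL total → factor 600/200 = 3
Step 3: 0.2 mL + 1400 μL = 1.6 mL total → factor 1.6/0.2 = 8
Step 4: 1 mL + 9 mL = 10 mL total → factor 10/1 = 10
Step 5: v brought to 6 mL → factor = 6 mL/v
Product of known-step factors = 1200
Overall factor = 3.00 mM / (625 nM) = 4800
Step-5 factor = 4800 / 1200 = 4
v = 6 mL / 4 = 1.50 mL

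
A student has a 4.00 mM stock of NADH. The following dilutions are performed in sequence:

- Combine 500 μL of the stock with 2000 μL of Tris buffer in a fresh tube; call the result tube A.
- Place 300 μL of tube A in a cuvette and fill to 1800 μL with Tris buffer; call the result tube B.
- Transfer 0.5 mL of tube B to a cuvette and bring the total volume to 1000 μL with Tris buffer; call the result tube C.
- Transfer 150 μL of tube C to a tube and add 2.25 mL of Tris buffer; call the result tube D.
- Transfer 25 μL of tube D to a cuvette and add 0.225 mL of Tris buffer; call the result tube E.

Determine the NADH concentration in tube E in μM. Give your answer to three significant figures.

Step 1: 500 μL + 2000 μL = 2500 μL total → factor 2500/500 = 5
Step 2: 300 μL brought to 1800 μL → factor 1800/300 = 6
Step 3: 0.5 mL brought to 1000 μL → factor 1/0.5 = 2
Step 4: 150 μL + 2.25 mL = 2400 μL total → factor 2400/150 = 16
Step 5: 25 μL + 0.225 mL = 250 μL total → factor 250/25 = 10
Overall dilution factor = 5 × 6 × 2 × 16 × 10 = 9600
Final = 4.00 mM / 9600 = 0.0004167 mM = 0.417 μM

0.417 μM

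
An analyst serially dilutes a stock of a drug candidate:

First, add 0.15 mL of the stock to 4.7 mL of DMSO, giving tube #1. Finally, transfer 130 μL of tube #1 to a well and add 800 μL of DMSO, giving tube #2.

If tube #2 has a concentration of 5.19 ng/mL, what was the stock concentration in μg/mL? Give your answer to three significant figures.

1.20 μg/mL

Step 1: 0.15 mL + 4.7 mL = 4.85 mL total → factor 4.85/0.15 = 32.333
Step 2: 130 μL + 800 μL = 930 μL total → factor 930/130 = 7.1538
Overall dilution factor = 32.333 × 7.1538 = 231.31
Stock = 5.19 ng/mL × 231.31 = 1200 ng/mL = 1.20 μg/mL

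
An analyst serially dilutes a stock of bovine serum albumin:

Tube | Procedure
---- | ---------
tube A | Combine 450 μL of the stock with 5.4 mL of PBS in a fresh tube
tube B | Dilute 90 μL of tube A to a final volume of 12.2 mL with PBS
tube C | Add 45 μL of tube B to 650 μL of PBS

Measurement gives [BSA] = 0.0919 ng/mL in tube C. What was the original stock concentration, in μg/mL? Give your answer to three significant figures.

Step 1: 450 μL + 5.4 mL = 5850 μL total → factor 5850/450 = 13
Step 2: 90 μL brought to 12.2 mL → factor 12200/90 = 135.56
Step 3: 45 μL + 650 μL = 695 μL total → factor 695/45 = 15.444
Overall dilution factor = 13 × 135.56 × 15.444 = 27217
Stock = 0.0919 ng/mL × 27217 = 2501 ng/mL = 2.50 μg/mL

2.50 μg/mL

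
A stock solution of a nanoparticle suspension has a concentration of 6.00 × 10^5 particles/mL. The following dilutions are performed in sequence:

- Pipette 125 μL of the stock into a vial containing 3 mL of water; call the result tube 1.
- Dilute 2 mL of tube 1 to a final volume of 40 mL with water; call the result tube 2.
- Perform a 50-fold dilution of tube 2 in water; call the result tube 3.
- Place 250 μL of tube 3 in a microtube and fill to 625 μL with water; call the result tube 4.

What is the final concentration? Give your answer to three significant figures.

9.60 particles/mL

Step 1: 125 μL + 3 mL = 3125 μL total → factor 3125/125 = 25
Step 2: 2 mL brought to 40 mL → factor 40/2 = 20
Step 3: 50-fold → factor 50
Step 4: 250 μL brought to 625 μL → factor 625/250 = 2.5
Overall dilution factor = 25 × 20 × 50 × 2.5 = 62500
Final = 6.00 × 10^5 particles/mL / 62500 = 9.60 particles/mL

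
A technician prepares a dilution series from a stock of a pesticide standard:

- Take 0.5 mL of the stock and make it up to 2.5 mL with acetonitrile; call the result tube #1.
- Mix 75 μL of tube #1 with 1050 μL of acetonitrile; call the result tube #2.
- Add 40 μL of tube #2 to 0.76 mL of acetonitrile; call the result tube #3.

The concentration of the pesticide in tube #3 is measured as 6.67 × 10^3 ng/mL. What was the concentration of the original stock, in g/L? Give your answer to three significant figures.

Step 1: 0.5 mL brought to 2.5 mL → factor 2.5/0.5 = 5
Step 2: 75 μL + 1050 μL = 1125 μL total → factor 1125/75 = 15
Step 3: 40 μL + 0.76 mL = 800 μL total → factor 800/40 = 20
Overall dilution factor = 5 × 15 × 20 = 1500
Stock = 6.67 × 10^3 ng/mL × 1500 = 1.000 × 10^7 ng/mL = 10.0 g/L

10.0 g/L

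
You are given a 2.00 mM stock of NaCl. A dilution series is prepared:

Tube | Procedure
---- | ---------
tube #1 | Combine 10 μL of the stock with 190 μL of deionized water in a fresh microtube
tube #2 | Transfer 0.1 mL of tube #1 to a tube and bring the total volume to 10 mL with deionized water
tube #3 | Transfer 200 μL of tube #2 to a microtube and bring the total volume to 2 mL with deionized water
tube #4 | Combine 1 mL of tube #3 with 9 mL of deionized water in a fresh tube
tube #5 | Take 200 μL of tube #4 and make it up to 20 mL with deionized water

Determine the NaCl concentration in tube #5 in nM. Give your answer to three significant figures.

Step 1: 10 μL + 190 μL = 200 μL total → factor 200/10 = 20
Step 2: 0.1 mL brought to 10 mL → factor 10/0.1 = 100
Step 3: 200 μL brought to 2 mL → factor 2000/200 = 10
Step 4: 1 mL + 9 mL = 10 mL total → factor 10/1 = 10
Step 5: 200 μL brought to 20 mL → factor 20000/200 = 100
Overall dilution factor = 20 × 100 × 10 × 10 × 100 = 2 × 10^7
Final = 2.00 mM / 2 × 10^7 = 1.000 × 10^-7 mM = 0.100 nM

0.100 nM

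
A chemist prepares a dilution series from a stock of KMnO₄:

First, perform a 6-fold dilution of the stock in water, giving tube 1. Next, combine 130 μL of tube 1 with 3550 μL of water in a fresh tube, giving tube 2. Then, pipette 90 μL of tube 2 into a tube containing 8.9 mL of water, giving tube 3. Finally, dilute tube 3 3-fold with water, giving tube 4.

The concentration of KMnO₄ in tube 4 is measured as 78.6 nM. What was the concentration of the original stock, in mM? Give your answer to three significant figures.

4.00 mM

Step 1: 6-fold → factor 6
Step 2: 130 μL + 3550 μL = 3680 μL total → factor 3680/130 = 28.308
Step 3: 90 μL + 8.9 mL = 8990 μL total → factor 8990/90 = 99.889
Step 4: 3-fold → factor 3
Overall dilution factor = 6 × 28.308 × 99.889 × 3 = 50897
Stock = 78.6 nM × 50897 = 4.001 × 10^6 nM = 4.00 mM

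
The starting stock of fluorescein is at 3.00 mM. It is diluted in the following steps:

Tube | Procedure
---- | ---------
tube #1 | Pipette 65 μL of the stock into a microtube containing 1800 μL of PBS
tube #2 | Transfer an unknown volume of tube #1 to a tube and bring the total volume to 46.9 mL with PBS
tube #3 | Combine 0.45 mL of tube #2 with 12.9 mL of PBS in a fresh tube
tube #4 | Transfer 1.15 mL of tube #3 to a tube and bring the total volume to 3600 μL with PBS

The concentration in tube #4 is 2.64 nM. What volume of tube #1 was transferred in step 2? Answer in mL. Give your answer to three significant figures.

0.110 mL

Step 1: 65 μL + 1800 μL = 1865 μL total → factor 1865/65 = 28.692
Step 2: v brought to 46.9 mL → factor = 46.9 mL/v
Step 3: 0.45 mL + 12.9 mL = 13.35 mL total → factor 13.35/0.45 = 29.667
Step 4: 1.15 mL brought to 3600 μL → factor 3.6/1.15 = 3.1304
Product of known-step factors = 2664.6
Overall factor = 3.00 mM / (2.64 nM) = 1.1364 × 10^6
Step-2 factor = 1.1364 × 10^6 / 2664.6 = 426.46
v = 46.9 mL / 426.46 = 0.110 mL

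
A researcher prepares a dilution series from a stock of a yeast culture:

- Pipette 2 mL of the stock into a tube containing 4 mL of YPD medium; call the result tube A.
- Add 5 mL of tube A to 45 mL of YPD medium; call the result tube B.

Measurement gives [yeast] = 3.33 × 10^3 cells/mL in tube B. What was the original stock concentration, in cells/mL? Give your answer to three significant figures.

Step 1: 2 mL + 4 mL = 6 mL total → factor 6/2 = 3
Step 2: 5 mL + 45 mL = 50 mL total → factor 50/5 = 10
Overall dilution factor = 3 × 10 = 30
Stock = 3.33 × 10^3 cells/mL × 30 = 9.99 × 10^4 cells/mL

9.99 × 10^4 cells/mL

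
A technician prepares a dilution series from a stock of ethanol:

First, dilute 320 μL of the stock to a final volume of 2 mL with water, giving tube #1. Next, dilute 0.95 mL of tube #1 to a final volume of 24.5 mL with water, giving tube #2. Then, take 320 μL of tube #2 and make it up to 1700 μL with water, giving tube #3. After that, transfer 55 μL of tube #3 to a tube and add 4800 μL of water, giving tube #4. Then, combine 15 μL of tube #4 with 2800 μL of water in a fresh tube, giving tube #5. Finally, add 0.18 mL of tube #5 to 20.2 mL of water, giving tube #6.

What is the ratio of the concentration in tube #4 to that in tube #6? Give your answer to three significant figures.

2.12 × 10^4

Step 1: 320 μL brought to 2 mL → factor 2000/320 = 6.25
Step 2: 0.95 mL brought to 24.5 mL → factor 24.5/0.95 = 25.789
Step 3: 320 μL brought to 1700 μL → factor 1700/320 = 5.3125
Step 4: 55 μL + 4800 μL = 4855 μL total → factor 4855/55 = 88.273
Step 5: 15 μL + 2800 μL = 2815 μL total → factor 2815/15 = 187.67
Step 6: 0.18 mL + 20.2 mL = 20.38 mL total → factor 20.38/0.18 = 113.22
Dilution factor to tube #4 = 75587; to tube #6 = 1.6061 × 10^9
[tube #4]/[tube #6] = (factor to tube #6)/(factor to tube #4) = 1.6061 × 10^9/75587 = 2.12 × 10^4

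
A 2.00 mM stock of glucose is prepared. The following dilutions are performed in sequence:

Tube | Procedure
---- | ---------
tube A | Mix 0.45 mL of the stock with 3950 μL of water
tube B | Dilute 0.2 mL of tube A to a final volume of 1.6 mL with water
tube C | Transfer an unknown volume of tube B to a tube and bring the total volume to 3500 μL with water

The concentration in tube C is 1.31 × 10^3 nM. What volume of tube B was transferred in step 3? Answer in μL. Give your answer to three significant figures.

179 μL

Step 1: 0.45 mL + 3950 μL = 4.4 mL total → factor 4.4/0.45 = 9.7778
Step 2: 0.2 mL brought to 1.6 mL → factor 1.6/0.2 = 8
Step 3: v brought to 3500 μL → factor = 3500 μL/v
Product of known-step factors = 78.222
Overall factor = 2.00 mM / (1.31 × 10^3 nM) = 1526.7
Step-3 factor = 1526.7 / 78.222 = 19.518
v = 3500 μL / 19.518 = 179 μL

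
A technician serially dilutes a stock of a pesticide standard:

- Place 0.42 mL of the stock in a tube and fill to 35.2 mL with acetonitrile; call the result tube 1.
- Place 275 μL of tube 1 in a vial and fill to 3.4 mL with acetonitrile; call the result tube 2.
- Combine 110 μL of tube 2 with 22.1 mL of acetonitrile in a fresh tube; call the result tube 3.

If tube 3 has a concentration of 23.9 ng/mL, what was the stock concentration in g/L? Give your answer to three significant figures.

Step 1: 0.42 mL brought to 35.2 mL → factor 35.2/0.42 = 83.81
Step 2: 275 μL brought to 3.4 mL → factor 3400/275 = 12.364
Step 3: 110 μL + 22.1 mL = 22210 μL total → factor 22210/110 = 201.91
Overall dilution factor = 83.81 × 12.364 × 201.91 = 2.0922 × 10^5
Stock = 23.9 ng/mL × 2.0922 × 10^5 = 5.000 × 10^6 ng/mL = 5.00 g/L

5.00 g/L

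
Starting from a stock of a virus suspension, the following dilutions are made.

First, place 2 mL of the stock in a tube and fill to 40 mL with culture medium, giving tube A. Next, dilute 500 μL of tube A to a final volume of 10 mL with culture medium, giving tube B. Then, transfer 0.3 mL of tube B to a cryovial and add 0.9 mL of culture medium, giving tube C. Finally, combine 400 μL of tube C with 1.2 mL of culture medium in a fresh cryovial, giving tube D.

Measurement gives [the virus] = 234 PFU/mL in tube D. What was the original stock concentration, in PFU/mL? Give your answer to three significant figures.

Step 1: 2 mL brought to 40 mL → factor 40/2 = 20
Step 2: 500 μL brought to 10 mL → factor 10000/500 = 20
Step 3: 0.3 mL + 0.9 mL = 1.2 mL total → factor 1.2/0.3 = 4
Step 4: 400 μL + 1.2 mL = 1600 μL total → factor 1600/400 = 4
Overall dilution factor = 20 × 20 × 4 × 4 = 6400
Stock = 234 PFU/mL × 6400 = 1.50 × 10^6 PFU/mL

1.50 × 10^6 PFU/mL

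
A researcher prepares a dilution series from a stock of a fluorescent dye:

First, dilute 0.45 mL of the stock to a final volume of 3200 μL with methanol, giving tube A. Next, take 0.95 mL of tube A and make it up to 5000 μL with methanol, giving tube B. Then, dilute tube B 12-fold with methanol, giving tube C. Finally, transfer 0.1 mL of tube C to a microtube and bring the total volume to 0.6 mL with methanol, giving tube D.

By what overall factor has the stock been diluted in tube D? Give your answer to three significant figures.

2.69 × 10^3

Step 1: 0.45 mL brought to 3200 μL → factor 3.2/0.45 = 7.1111
Step 2: 0.95 mL brought to 5000 μL → factor 5/0.95 = 5.2632
Step 3: 12-fold → factor 12
Step 4: 0.1 mL brought to 0.6 mL → factor 0.6/0.1 = 6
Overall dilution factor = 7.1111 × 5.2632 × 12 × 6 = 2694.7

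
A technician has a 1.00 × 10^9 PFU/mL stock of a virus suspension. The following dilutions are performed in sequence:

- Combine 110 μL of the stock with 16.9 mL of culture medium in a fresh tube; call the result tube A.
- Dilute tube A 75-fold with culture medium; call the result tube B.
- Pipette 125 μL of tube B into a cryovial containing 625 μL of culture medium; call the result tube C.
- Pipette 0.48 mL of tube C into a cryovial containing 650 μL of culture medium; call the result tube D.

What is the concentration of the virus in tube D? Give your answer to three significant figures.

6.10 × 10^3 PFU/mL

Step 1: 110 μL + 16.9 mL = 17010 μL total → factor 17010/110 = 154.64
Step 2: 75-fold → factor 75
Step 3: 125 μL + 625 μL = 750 μL total → factor 750/125 = 6
Step 4: 0.48 mL + 650 μL = 1.13 mL total → factor 1.13/0.48 = 2.3542
Overall dilution factor = 154.64 × 75 × 6 × 2.3542 = 1.6382 × 10^5
Final = 1.00 × 10^9 PFU/mL / 1.6382 × 10^5 = 6.10 × 10^3 PFU/mL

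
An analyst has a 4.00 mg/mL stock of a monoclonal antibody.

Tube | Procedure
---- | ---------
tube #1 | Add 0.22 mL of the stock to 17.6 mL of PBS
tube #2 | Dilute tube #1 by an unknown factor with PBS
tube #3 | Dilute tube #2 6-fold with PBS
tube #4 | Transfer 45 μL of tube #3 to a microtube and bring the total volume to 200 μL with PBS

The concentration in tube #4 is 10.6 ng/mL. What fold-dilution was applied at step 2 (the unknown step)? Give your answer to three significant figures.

175-fold

Step 1: 0.22 mL + 17.6 mL = 17.82 mL total → factor 17.82/0.22 = 81
Step 2: unknown factor x
Step 3: 6-fold → factor 6
Step 4: 45 μL brought to 200 μL → factor 200/45 = 4.4444
Product of known-step factors = 2160
Overall factor = 4.00 mg/mL / (10.6 ng/mL) = 3.7736 × 10^5
x = 3.7736 × 10^5 / 2160 = 175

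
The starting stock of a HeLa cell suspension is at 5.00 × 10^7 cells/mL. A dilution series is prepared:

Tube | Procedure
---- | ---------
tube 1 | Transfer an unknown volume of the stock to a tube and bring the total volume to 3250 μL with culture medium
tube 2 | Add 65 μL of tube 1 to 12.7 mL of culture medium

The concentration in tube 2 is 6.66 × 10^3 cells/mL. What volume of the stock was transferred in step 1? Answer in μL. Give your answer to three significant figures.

Step 1: v brought to 3250 μL → factor = 3250 μL/v
Step 2: 65 μL + 12.7 mL = 12765 μL total → factor 12765/65 = 196.38
Product of known-step factors = 196.38
Overall factor = 5.00 × 10^7 cells/mL / (6.66 × 10^3 cells/mL) = 7507.5
Step-1 factor = 7507.5 / 196.38 = 38.229
v = 3250 μL / 38.229 = 85.0 μL

85.0 μL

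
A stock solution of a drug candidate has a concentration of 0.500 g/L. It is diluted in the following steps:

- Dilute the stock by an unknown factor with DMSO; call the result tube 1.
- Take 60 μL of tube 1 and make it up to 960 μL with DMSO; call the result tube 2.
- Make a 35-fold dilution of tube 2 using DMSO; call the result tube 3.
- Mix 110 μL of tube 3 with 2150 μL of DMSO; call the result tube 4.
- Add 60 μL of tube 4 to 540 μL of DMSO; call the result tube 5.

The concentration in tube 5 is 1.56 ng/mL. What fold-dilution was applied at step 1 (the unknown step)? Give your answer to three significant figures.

Step 1: unknown factor x
Step 2: 60 μL brought to 960 μL → factor 960/60 = 16
Step 3: 35-fold → factor 35
Step 4: 110 μL + 2150 μL = 2260 μL total → factor 2260/110 = 20.545
Step 5: 60 μL + 540 μL = 600 μL total → factor 600/60 = 10
Product of known-step factors = 1.1505 × 10^5
Overall factor = 0.500 g/L / (1.56 ng/mL) = 3.2051 × 10^5
x = 3.2051 × 10^5 / 1.1505 × 10^5 = 2.79

2.79-fold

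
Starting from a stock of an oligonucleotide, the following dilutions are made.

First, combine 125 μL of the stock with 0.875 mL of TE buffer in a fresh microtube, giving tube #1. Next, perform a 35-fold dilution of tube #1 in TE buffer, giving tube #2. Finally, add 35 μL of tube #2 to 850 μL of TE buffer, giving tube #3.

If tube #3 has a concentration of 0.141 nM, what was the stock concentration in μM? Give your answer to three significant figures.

Step 1: 125 μL + 0.875 mL = 1000 μL total → factor 1000/125 = 8
Step 2: 35-fold → factor 35
Step 3: 35 μL + 850 μL = 885 μL total → factor 885/35 = 25.286
Overall dilution factor = 8 × 35 × 25.286 = 7080
Stock = 0.141 nM × 7080 = 998.3 nM = 0.998 μM

0.998 μM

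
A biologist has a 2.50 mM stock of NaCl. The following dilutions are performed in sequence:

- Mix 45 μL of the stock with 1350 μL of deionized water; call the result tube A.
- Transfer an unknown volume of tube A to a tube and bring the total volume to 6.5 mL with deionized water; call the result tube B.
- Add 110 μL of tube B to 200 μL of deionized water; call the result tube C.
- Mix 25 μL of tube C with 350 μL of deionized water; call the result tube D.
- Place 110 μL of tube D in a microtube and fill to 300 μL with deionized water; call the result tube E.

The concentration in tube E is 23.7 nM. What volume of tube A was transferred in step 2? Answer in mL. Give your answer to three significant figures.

0.220 mL

Step 1: 45 μL + 1350 μL = 1395 μL total → factor 1395/45 = 31
Step 2: v brought to 6.5 mL → factor = 6.5 mL/v
Step 3: 110 μL + 200 μL = 310 μL total → factor 310/110 = 2.8182
Step 4: 25 μL + 350 μL = 375 μL total → factor 375/25 = 15
Step 5: 110 μL brought to 300 μL → factor 300/110 = 2.7273
Product of known-step factors = 3574
Overall factor = 2.50 mM / (23.7 nM) = 1.0549 × 10^5
Step-2 factor = 1.0549 × 10^5 / 3574 = 29.515
v = 6.5 mL / 29.515 = 0.220 mL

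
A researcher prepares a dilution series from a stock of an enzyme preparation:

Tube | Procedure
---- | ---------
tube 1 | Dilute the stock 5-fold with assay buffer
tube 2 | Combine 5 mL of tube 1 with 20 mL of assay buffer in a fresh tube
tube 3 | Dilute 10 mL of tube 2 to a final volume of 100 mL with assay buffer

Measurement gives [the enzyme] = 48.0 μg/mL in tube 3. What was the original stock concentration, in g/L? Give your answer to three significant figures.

Step 1: 5-fold → factor 5
Step 2: 5 mL + 20 mL = 25 mL total → factor 25/5 = 5
Step 3: 10 mL brought to 100 mL → factor 100/10 = 10
Overall dilution factor = 5 × 5 × 10 = 250
Stock = 48.0 μg/mL × 250 = 1.200 × 10^4 μg/mL = 12.0 g/L

12.0 g/L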